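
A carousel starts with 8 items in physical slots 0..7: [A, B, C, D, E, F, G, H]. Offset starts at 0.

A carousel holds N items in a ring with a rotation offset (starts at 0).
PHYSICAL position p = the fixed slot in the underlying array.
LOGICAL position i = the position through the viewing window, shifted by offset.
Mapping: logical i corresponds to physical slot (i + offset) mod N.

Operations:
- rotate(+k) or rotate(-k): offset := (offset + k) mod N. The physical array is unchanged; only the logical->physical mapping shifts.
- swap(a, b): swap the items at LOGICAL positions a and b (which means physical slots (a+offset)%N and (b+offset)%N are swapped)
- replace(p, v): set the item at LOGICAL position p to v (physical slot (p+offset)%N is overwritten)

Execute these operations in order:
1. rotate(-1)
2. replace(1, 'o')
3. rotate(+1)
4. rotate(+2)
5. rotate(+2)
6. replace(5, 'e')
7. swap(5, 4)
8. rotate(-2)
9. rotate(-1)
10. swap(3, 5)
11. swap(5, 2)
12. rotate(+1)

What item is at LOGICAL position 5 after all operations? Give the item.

Answer: H

Derivation:
After op 1 (rotate(-1)): offset=7, physical=[A,B,C,D,E,F,G,H], logical=[H,A,B,C,D,E,F,G]
After op 2 (replace(1, 'o')): offset=7, physical=[o,B,C,D,E,F,G,H], logical=[H,o,B,C,D,E,F,G]
After op 3 (rotate(+1)): offset=0, physical=[o,B,C,D,E,F,G,H], logical=[o,B,C,D,E,F,G,H]
After op 4 (rotate(+2)): offset=2, physical=[o,B,C,D,E,F,G,H], logical=[C,D,E,F,G,H,o,B]
After op 5 (rotate(+2)): offset=4, physical=[o,B,C,D,E,F,G,H], logical=[E,F,G,H,o,B,C,D]
After op 6 (replace(5, 'e')): offset=4, physical=[o,e,C,D,E,F,G,H], logical=[E,F,G,H,o,e,C,D]
After op 7 (swap(5, 4)): offset=4, physical=[e,o,C,D,E,F,G,H], logical=[E,F,G,H,e,o,C,D]
After op 8 (rotate(-2)): offset=2, physical=[e,o,C,D,E,F,G,H], logical=[C,D,E,F,G,H,e,o]
After op 9 (rotate(-1)): offset=1, physical=[e,o,C,D,E,F,G,H], logical=[o,C,D,E,F,G,H,e]
After op 10 (swap(3, 5)): offset=1, physical=[e,o,C,D,G,F,E,H], logical=[o,C,D,G,F,E,H,e]
After op 11 (swap(5, 2)): offset=1, physical=[e,o,C,E,G,F,D,H], logical=[o,C,E,G,F,D,H,e]
After op 12 (rotate(+1)): offset=2, physical=[e,o,C,E,G,F,D,H], logical=[C,E,G,F,D,H,e,o]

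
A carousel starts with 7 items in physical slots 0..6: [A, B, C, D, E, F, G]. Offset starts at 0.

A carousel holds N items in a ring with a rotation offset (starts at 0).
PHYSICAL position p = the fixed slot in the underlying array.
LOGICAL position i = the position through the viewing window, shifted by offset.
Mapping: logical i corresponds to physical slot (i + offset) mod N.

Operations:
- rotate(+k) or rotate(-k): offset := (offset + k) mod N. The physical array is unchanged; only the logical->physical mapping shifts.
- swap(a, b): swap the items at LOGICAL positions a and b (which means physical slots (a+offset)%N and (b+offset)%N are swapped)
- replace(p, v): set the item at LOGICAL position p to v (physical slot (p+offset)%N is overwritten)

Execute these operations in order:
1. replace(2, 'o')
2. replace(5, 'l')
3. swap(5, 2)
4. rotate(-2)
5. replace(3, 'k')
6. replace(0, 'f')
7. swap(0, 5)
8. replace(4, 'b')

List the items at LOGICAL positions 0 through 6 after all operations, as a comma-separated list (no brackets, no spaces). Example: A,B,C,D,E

After op 1 (replace(2, 'o')): offset=0, physical=[A,B,o,D,E,F,G], logical=[A,B,o,D,E,F,G]
After op 2 (replace(5, 'l')): offset=0, physical=[A,B,o,D,E,l,G], logical=[A,B,o,D,E,l,G]
After op 3 (swap(5, 2)): offset=0, physical=[A,B,l,D,E,o,G], logical=[A,B,l,D,E,o,G]
After op 4 (rotate(-2)): offset=5, physical=[A,B,l,D,E,o,G], logical=[o,G,A,B,l,D,E]
After op 5 (replace(3, 'k')): offset=5, physical=[A,k,l,D,E,o,G], logical=[o,G,A,k,l,D,E]
After op 6 (replace(0, 'f')): offset=5, physical=[A,k,l,D,E,f,G], logical=[f,G,A,k,l,D,E]
After op 7 (swap(0, 5)): offset=5, physical=[A,k,l,f,E,D,G], logical=[D,G,A,k,l,f,E]
After op 8 (replace(4, 'b')): offset=5, physical=[A,k,b,f,E,D,G], logical=[D,G,A,k,b,f,E]

Answer: D,G,A,k,b,f,E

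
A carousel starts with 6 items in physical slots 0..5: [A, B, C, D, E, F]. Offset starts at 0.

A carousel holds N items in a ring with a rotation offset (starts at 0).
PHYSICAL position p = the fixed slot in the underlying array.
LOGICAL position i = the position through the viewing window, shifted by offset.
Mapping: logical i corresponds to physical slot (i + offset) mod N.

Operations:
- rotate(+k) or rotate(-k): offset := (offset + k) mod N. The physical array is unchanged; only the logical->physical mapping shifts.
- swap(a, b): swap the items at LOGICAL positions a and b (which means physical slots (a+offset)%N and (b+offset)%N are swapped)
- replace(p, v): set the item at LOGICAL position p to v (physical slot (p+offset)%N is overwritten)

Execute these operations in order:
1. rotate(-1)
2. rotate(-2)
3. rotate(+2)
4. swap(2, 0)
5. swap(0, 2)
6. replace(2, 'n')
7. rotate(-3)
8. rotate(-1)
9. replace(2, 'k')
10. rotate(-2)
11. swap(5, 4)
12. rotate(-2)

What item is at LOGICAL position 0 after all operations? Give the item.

Answer: E

Derivation:
After op 1 (rotate(-1)): offset=5, physical=[A,B,C,D,E,F], logical=[F,A,B,C,D,E]
After op 2 (rotate(-2)): offset=3, physical=[A,B,C,D,E,F], logical=[D,E,F,A,B,C]
After op 3 (rotate(+2)): offset=5, physical=[A,B,C,D,E,F], logical=[F,A,B,C,D,E]
After op 4 (swap(2, 0)): offset=5, physical=[A,F,C,D,E,B], logical=[B,A,F,C,D,E]
After op 5 (swap(0, 2)): offset=5, physical=[A,B,C,D,E,F], logical=[F,A,B,C,D,E]
After op 6 (replace(2, 'n')): offset=5, physical=[A,n,C,D,E,F], logical=[F,A,n,C,D,E]
After op 7 (rotate(-3)): offset=2, physical=[A,n,C,D,E,F], logical=[C,D,E,F,A,n]
After op 8 (rotate(-1)): offset=1, physical=[A,n,C,D,E,F], logical=[n,C,D,E,F,A]
After op 9 (replace(2, 'k')): offset=1, physical=[A,n,C,k,E,F], logical=[n,C,k,E,F,A]
After op 10 (rotate(-2)): offset=5, physical=[A,n,C,k,E,F], logical=[F,A,n,C,k,E]
After op 11 (swap(5, 4)): offset=5, physical=[A,n,C,E,k,F], logical=[F,A,n,C,E,k]
After op 12 (rotate(-2)): offset=3, physical=[A,n,C,E,k,F], logical=[E,k,F,A,n,C]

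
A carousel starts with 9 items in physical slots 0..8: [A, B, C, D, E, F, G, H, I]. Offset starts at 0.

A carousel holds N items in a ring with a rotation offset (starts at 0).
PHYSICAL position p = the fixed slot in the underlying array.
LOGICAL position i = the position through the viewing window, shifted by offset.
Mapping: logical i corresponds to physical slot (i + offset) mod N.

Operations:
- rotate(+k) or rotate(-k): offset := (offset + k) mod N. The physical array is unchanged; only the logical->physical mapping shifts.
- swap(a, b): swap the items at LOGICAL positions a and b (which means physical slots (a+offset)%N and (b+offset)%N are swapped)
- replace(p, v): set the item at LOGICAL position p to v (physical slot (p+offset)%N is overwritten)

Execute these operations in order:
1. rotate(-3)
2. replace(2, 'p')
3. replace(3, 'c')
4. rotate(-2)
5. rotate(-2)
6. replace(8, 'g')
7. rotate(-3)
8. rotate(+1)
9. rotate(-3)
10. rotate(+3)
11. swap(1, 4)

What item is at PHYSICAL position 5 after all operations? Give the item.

Answer: F

Derivation:
After op 1 (rotate(-3)): offset=6, physical=[A,B,C,D,E,F,G,H,I], logical=[G,H,I,A,B,C,D,E,F]
After op 2 (replace(2, 'p')): offset=6, physical=[A,B,C,D,E,F,G,H,p], logical=[G,H,p,A,B,C,D,E,F]
After op 3 (replace(3, 'c')): offset=6, physical=[c,B,C,D,E,F,G,H,p], logical=[G,H,p,c,B,C,D,E,F]
After op 4 (rotate(-2)): offset=4, physical=[c,B,C,D,E,F,G,H,p], logical=[E,F,G,H,p,c,B,C,D]
After op 5 (rotate(-2)): offset=2, physical=[c,B,C,D,E,F,G,H,p], logical=[C,D,E,F,G,H,p,c,B]
After op 6 (replace(8, 'g')): offset=2, physical=[c,g,C,D,E,F,G,H,p], logical=[C,D,E,F,G,H,p,c,g]
After op 7 (rotate(-3)): offset=8, physical=[c,g,C,D,E,F,G,H,p], logical=[p,c,g,C,D,E,F,G,H]
After op 8 (rotate(+1)): offset=0, physical=[c,g,C,D,E,F,G,H,p], logical=[c,g,C,D,E,F,G,H,p]
After op 9 (rotate(-3)): offset=6, physical=[c,g,C,D,E,F,G,H,p], logical=[G,H,p,c,g,C,D,E,F]
After op 10 (rotate(+3)): offset=0, physical=[c,g,C,D,E,F,G,H,p], logical=[c,g,C,D,E,F,G,H,p]
After op 11 (swap(1, 4)): offset=0, physical=[c,E,C,D,g,F,G,H,p], logical=[c,E,C,D,g,F,G,H,p]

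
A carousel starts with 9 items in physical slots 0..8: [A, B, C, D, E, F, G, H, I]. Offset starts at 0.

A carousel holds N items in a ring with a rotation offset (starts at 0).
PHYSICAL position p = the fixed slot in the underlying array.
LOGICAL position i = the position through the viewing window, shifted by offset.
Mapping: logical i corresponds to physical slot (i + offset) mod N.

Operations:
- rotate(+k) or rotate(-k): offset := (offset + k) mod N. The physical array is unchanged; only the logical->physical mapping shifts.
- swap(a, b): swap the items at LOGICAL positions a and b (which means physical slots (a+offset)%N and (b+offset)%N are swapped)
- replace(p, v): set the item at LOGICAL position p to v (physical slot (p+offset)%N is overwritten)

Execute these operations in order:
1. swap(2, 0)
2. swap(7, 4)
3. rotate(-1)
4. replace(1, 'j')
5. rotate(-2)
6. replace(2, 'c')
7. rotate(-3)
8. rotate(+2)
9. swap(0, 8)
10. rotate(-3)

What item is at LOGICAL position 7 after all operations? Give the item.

After op 1 (swap(2, 0)): offset=0, physical=[C,B,A,D,E,F,G,H,I], logical=[C,B,A,D,E,F,G,H,I]
After op 2 (swap(7, 4)): offset=0, physical=[C,B,A,D,H,F,G,E,I], logical=[C,B,A,D,H,F,G,E,I]
After op 3 (rotate(-1)): offset=8, physical=[C,B,A,D,H,F,G,E,I], logical=[I,C,B,A,D,H,F,G,E]
After op 4 (replace(1, 'j')): offset=8, physical=[j,B,A,D,H,F,G,E,I], logical=[I,j,B,A,D,H,F,G,E]
After op 5 (rotate(-2)): offset=6, physical=[j,B,A,D,H,F,G,E,I], logical=[G,E,I,j,B,A,D,H,F]
After op 6 (replace(2, 'c')): offset=6, physical=[j,B,A,D,H,F,G,E,c], logical=[G,E,c,j,B,A,D,H,F]
After op 7 (rotate(-3)): offset=3, physical=[j,B,A,D,H,F,G,E,c], logical=[D,H,F,G,E,c,j,B,A]
After op 8 (rotate(+2)): offset=5, physical=[j,B,A,D,H,F,G,E,c], logical=[F,G,E,c,j,B,A,D,H]
After op 9 (swap(0, 8)): offset=5, physical=[j,B,A,D,F,H,G,E,c], logical=[H,G,E,c,j,B,A,D,F]
After op 10 (rotate(-3)): offset=2, physical=[j,B,A,D,F,H,G,E,c], logical=[A,D,F,H,G,E,c,j,B]

Answer: j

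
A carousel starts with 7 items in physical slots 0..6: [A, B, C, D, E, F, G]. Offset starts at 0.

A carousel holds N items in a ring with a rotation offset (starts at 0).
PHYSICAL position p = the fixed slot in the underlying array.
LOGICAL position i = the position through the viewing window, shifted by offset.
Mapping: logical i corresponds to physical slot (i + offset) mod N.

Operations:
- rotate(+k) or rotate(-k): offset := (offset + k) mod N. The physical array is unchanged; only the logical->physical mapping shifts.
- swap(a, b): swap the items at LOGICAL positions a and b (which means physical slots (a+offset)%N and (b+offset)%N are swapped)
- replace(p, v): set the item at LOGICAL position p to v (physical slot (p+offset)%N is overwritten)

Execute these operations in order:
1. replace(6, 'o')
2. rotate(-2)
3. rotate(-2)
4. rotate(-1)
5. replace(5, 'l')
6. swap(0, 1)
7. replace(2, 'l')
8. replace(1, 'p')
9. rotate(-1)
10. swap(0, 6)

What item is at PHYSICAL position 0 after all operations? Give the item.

After op 1 (replace(6, 'o')): offset=0, physical=[A,B,C,D,E,F,o], logical=[A,B,C,D,E,F,o]
After op 2 (rotate(-2)): offset=5, physical=[A,B,C,D,E,F,o], logical=[F,o,A,B,C,D,E]
After op 3 (rotate(-2)): offset=3, physical=[A,B,C,D,E,F,o], logical=[D,E,F,o,A,B,C]
After op 4 (rotate(-1)): offset=2, physical=[A,B,C,D,E,F,o], logical=[C,D,E,F,o,A,B]
After op 5 (replace(5, 'l')): offset=2, physical=[l,B,C,D,E,F,o], logical=[C,D,E,F,o,l,B]
After op 6 (swap(0, 1)): offset=2, physical=[l,B,D,C,E,F,o], logical=[D,C,E,F,o,l,B]
After op 7 (replace(2, 'l')): offset=2, physical=[l,B,D,C,l,F,o], logical=[D,C,l,F,o,l,B]
After op 8 (replace(1, 'p')): offset=2, physical=[l,B,D,p,l,F,o], logical=[D,p,l,F,o,l,B]
After op 9 (rotate(-1)): offset=1, physical=[l,B,D,p,l,F,o], logical=[B,D,p,l,F,o,l]
After op 10 (swap(0, 6)): offset=1, physical=[B,l,D,p,l,F,o], logical=[l,D,p,l,F,o,B]

Answer: B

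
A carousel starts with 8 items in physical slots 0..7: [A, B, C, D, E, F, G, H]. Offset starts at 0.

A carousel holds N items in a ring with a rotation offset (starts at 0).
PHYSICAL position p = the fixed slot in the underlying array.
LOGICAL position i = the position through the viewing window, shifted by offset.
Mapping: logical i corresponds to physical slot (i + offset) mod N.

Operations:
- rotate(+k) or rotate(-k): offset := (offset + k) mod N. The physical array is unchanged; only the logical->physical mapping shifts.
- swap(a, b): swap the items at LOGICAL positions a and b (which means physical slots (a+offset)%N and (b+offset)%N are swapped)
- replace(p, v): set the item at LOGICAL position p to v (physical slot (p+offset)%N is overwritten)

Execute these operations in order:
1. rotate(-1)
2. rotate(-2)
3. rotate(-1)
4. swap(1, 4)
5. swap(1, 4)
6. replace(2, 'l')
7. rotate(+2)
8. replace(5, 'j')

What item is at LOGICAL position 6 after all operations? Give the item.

Answer: E

Derivation:
After op 1 (rotate(-1)): offset=7, physical=[A,B,C,D,E,F,G,H], logical=[H,A,B,C,D,E,F,G]
After op 2 (rotate(-2)): offset=5, physical=[A,B,C,D,E,F,G,H], logical=[F,G,H,A,B,C,D,E]
After op 3 (rotate(-1)): offset=4, physical=[A,B,C,D,E,F,G,H], logical=[E,F,G,H,A,B,C,D]
After op 4 (swap(1, 4)): offset=4, physical=[F,B,C,D,E,A,G,H], logical=[E,A,G,H,F,B,C,D]
After op 5 (swap(1, 4)): offset=4, physical=[A,B,C,D,E,F,G,H], logical=[E,F,G,H,A,B,C,D]
After op 6 (replace(2, 'l')): offset=4, physical=[A,B,C,D,E,F,l,H], logical=[E,F,l,H,A,B,C,D]
After op 7 (rotate(+2)): offset=6, physical=[A,B,C,D,E,F,l,H], logical=[l,H,A,B,C,D,E,F]
After op 8 (replace(5, 'j')): offset=6, physical=[A,B,C,j,E,F,l,H], logical=[l,H,A,B,C,j,E,F]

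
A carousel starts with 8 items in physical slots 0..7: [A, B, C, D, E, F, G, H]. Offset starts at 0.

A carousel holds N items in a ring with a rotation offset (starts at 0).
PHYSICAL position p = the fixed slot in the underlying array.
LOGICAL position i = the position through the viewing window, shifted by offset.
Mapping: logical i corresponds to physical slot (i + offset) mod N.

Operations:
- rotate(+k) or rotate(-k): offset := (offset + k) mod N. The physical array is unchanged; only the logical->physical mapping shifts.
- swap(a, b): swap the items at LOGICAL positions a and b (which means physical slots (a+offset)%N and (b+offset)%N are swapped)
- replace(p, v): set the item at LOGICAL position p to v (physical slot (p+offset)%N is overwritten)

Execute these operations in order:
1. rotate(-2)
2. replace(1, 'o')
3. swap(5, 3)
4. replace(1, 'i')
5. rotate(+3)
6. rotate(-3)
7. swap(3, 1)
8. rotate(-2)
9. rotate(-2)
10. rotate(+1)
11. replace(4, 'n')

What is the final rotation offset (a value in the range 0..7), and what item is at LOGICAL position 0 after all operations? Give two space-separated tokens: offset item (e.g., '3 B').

Answer: 3 B

Derivation:
After op 1 (rotate(-2)): offset=6, physical=[A,B,C,D,E,F,G,H], logical=[G,H,A,B,C,D,E,F]
After op 2 (replace(1, 'o')): offset=6, physical=[A,B,C,D,E,F,G,o], logical=[G,o,A,B,C,D,E,F]
After op 3 (swap(5, 3)): offset=6, physical=[A,D,C,B,E,F,G,o], logical=[G,o,A,D,C,B,E,F]
After op 4 (replace(1, 'i')): offset=6, physical=[A,D,C,B,E,F,G,i], logical=[G,i,A,D,C,B,E,F]
After op 5 (rotate(+3)): offset=1, physical=[A,D,C,B,E,F,G,i], logical=[D,C,B,E,F,G,i,A]
After op 6 (rotate(-3)): offset=6, physical=[A,D,C,B,E,F,G,i], logical=[G,i,A,D,C,B,E,F]
After op 7 (swap(3, 1)): offset=6, physical=[A,i,C,B,E,F,G,D], logical=[G,D,A,i,C,B,E,F]
After op 8 (rotate(-2)): offset=4, physical=[A,i,C,B,E,F,G,D], logical=[E,F,G,D,A,i,C,B]
After op 9 (rotate(-2)): offset=2, physical=[A,i,C,B,E,F,G,D], logical=[C,B,E,F,G,D,A,i]
After op 10 (rotate(+1)): offset=3, physical=[A,i,C,B,E,F,G,D], logical=[B,E,F,G,D,A,i,C]
After op 11 (replace(4, 'n')): offset=3, physical=[A,i,C,B,E,F,G,n], logical=[B,E,F,G,n,A,i,C]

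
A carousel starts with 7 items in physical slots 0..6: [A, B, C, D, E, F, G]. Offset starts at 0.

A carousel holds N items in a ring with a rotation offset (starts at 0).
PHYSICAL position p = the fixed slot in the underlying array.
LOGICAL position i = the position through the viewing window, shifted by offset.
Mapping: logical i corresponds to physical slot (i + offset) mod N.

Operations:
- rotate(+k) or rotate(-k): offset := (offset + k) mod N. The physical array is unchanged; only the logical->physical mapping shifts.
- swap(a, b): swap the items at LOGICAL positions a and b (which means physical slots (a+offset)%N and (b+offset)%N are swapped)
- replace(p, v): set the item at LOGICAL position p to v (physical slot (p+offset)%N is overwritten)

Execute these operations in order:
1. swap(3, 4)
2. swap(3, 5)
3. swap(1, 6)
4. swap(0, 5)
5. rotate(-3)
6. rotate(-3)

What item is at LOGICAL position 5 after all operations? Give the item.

Answer: B

Derivation:
After op 1 (swap(3, 4)): offset=0, physical=[A,B,C,E,D,F,G], logical=[A,B,C,E,D,F,G]
After op 2 (swap(3, 5)): offset=0, physical=[A,B,C,F,D,E,G], logical=[A,B,C,F,D,E,G]
After op 3 (swap(1, 6)): offset=0, physical=[A,G,C,F,D,E,B], logical=[A,G,C,F,D,E,B]
After op 4 (swap(0, 5)): offset=0, physical=[E,G,C,F,D,A,B], logical=[E,G,C,F,D,A,B]
After op 5 (rotate(-3)): offset=4, physical=[E,G,C,F,D,A,B], logical=[D,A,B,E,G,C,F]
After op 6 (rotate(-3)): offset=1, physical=[E,G,C,F,D,A,B], logical=[G,C,F,D,A,B,E]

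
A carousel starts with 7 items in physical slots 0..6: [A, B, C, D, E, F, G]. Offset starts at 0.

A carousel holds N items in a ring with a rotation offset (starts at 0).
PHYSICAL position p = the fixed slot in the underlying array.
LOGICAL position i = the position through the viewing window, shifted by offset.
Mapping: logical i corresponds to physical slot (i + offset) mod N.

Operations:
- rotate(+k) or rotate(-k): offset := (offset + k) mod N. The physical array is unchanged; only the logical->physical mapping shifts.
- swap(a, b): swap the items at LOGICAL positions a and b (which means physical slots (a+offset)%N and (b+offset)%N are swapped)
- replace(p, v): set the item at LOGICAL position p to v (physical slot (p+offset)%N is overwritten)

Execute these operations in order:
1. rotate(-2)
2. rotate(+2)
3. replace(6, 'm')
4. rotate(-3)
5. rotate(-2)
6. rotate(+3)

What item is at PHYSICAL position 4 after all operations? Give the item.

Answer: E

Derivation:
After op 1 (rotate(-2)): offset=5, physical=[A,B,C,D,E,F,G], logical=[F,G,A,B,C,D,E]
After op 2 (rotate(+2)): offset=0, physical=[A,B,C,D,E,F,G], logical=[A,B,C,D,E,F,G]
After op 3 (replace(6, 'm')): offset=0, physical=[A,B,C,D,E,F,m], logical=[A,B,C,D,E,F,m]
After op 4 (rotate(-3)): offset=4, physical=[A,B,C,D,E,F,m], logical=[E,F,m,A,B,C,D]
After op 5 (rotate(-2)): offset=2, physical=[A,B,C,D,E,F,m], logical=[C,D,E,F,m,A,B]
After op 6 (rotate(+3)): offset=5, physical=[A,B,C,D,E,F,m], logical=[F,m,A,B,C,D,E]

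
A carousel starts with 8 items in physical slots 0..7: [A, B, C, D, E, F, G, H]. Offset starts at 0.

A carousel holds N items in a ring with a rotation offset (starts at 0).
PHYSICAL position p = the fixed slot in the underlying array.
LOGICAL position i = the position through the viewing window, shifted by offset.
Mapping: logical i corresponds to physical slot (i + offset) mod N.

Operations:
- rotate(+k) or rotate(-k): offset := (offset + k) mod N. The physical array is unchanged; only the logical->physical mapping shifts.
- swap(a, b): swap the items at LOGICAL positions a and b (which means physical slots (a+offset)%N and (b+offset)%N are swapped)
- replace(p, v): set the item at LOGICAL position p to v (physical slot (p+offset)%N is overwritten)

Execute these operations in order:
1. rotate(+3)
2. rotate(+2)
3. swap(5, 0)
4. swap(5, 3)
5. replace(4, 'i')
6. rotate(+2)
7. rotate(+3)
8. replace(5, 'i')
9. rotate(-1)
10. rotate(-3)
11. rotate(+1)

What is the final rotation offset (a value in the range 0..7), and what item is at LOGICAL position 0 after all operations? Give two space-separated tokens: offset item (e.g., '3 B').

Answer: 7 i

Derivation:
After op 1 (rotate(+3)): offset=3, physical=[A,B,C,D,E,F,G,H], logical=[D,E,F,G,H,A,B,C]
After op 2 (rotate(+2)): offset=5, physical=[A,B,C,D,E,F,G,H], logical=[F,G,H,A,B,C,D,E]
After op 3 (swap(5, 0)): offset=5, physical=[A,B,F,D,E,C,G,H], logical=[C,G,H,A,B,F,D,E]
After op 4 (swap(5, 3)): offset=5, physical=[F,B,A,D,E,C,G,H], logical=[C,G,H,F,B,A,D,E]
After op 5 (replace(4, 'i')): offset=5, physical=[F,i,A,D,E,C,G,H], logical=[C,G,H,F,i,A,D,E]
After op 6 (rotate(+2)): offset=7, physical=[F,i,A,D,E,C,G,H], logical=[H,F,i,A,D,E,C,G]
After op 7 (rotate(+3)): offset=2, physical=[F,i,A,D,E,C,G,H], logical=[A,D,E,C,G,H,F,i]
After op 8 (replace(5, 'i')): offset=2, physical=[F,i,A,D,E,C,G,i], logical=[A,D,E,C,G,i,F,i]
After op 9 (rotate(-1)): offset=1, physical=[F,i,A,D,E,C,G,i], logical=[i,A,D,E,C,G,i,F]
After op 10 (rotate(-3)): offset=6, physical=[F,i,A,D,E,C,G,i], logical=[G,i,F,i,A,D,E,C]
After op 11 (rotate(+1)): offset=7, physical=[F,i,A,D,E,C,G,i], logical=[i,F,i,A,D,E,C,G]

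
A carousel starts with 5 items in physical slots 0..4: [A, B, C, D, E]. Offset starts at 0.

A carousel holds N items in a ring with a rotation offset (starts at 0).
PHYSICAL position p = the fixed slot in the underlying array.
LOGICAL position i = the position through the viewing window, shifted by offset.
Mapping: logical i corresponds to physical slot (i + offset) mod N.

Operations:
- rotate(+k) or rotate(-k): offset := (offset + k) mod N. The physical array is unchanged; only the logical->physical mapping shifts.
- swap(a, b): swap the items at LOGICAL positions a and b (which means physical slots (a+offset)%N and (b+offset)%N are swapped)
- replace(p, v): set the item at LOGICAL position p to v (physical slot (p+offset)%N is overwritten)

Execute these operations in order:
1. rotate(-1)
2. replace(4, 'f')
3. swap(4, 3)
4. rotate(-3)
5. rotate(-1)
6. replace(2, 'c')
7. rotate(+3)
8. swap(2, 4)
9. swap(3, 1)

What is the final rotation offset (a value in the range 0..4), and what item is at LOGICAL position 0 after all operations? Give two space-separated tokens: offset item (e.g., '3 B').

After op 1 (rotate(-1)): offset=4, physical=[A,B,C,D,E], logical=[E,A,B,C,D]
After op 2 (replace(4, 'f')): offset=4, physical=[A,B,C,f,E], logical=[E,A,B,C,f]
After op 3 (swap(4, 3)): offset=4, physical=[A,B,f,C,E], logical=[E,A,B,f,C]
After op 4 (rotate(-3)): offset=1, physical=[A,B,f,C,E], logical=[B,f,C,E,A]
After op 5 (rotate(-1)): offset=0, physical=[A,B,f,C,E], logical=[A,B,f,C,E]
After op 6 (replace(2, 'c')): offset=0, physical=[A,B,c,C,E], logical=[A,B,c,C,E]
After op 7 (rotate(+3)): offset=3, physical=[A,B,c,C,E], logical=[C,E,A,B,c]
After op 8 (swap(2, 4)): offset=3, physical=[c,B,A,C,E], logical=[C,E,c,B,A]
After op 9 (swap(3, 1)): offset=3, physical=[c,E,A,C,B], logical=[C,B,c,E,A]

Answer: 3 C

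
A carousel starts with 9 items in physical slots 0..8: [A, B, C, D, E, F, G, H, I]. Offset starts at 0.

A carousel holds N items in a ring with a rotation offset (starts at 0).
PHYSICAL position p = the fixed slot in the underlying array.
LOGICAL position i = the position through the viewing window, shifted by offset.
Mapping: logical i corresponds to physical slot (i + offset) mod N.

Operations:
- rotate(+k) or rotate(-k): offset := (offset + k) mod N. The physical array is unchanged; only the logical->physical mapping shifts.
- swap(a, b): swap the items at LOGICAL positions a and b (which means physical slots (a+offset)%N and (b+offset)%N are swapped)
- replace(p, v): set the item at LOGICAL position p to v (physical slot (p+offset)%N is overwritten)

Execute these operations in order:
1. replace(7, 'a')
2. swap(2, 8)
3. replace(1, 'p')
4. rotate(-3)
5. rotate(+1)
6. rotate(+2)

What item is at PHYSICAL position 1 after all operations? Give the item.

Answer: p

Derivation:
After op 1 (replace(7, 'a')): offset=0, physical=[A,B,C,D,E,F,G,a,I], logical=[A,B,C,D,E,F,G,a,I]
After op 2 (swap(2, 8)): offset=0, physical=[A,B,I,D,E,F,G,a,C], logical=[A,B,I,D,E,F,G,a,C]
After op 3 (replace(1, 'p')): offset=0, physical=[A,p,I,D,E,F,G,a,C], logical=[A,p,I,D,E,F,G,a,C]
After op 4 (rotate(-3)): offset=6, physical=[A,p,I,D,E,F,G,a,C], logical=[G,a,C,A,p,I,D,E,F]
After op 5 (rotate(+1)): offset=7, physical=[A,p,I,D,E,F,G,a,C], logical=[a,C,A,p,I,D,E,F,G]
After op 6 (rotate(+2)): offset=0, physical=[A,p,I,D,E,F,G,a,C], logical=[A,p,I,D,E,F,G,a,C]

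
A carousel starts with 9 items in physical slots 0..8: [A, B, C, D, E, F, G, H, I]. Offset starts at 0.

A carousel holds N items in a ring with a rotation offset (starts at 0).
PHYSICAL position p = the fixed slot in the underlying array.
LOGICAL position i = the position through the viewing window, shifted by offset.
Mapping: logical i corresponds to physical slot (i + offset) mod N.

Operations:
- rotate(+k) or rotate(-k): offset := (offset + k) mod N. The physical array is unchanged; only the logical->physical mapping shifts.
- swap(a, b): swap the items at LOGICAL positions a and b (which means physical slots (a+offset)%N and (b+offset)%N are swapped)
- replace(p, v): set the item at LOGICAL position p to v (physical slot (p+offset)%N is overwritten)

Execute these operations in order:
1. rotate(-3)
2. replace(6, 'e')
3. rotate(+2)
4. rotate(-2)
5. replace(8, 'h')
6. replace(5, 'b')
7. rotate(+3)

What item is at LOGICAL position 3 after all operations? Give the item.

Answer: e

Derivation:
After op 1 (rotate(-3)): offset=6, physical=[A,B,C,D,E,F,G,H,I], logical=[G,H,I,A,B,C,D,E,F]
After op 2 (replace(6, 'e')): offset=6, physical=[A,B,C,e,E,F,G,H,I], logical=[G,H,I,A,B,C,e,E,F]
After op 3 (rotate(+2)): offset=8, physical=[A,B,C,e,E,F,G,H,I], logical=[I,A,B,C,e,E,F,G,H]
After op 4 (rotate(-2)): offset=6, physical=[A,B,C,e,E,F,G,H,I], logical=[G,H,I,A,B,C,e,E,F]
After op 5 (replace(8, 'h')): offset=6, physical=[A,B,C,e,E,h,G,H,I], logical=[G,H,I,A,B,C,e,E,h]
After op 6 (replace(5, 'b')): offset=6, physical=[A,B,b,e,E,h,G,H,I], logical=[G,H,I,A,B,b,e,E,h]
After op 7 (rotate(+3)): offset=0, physical=[A,B,b,e,E,h,G,H,I], logical=[A,B,b,e,E,h,G,H,I]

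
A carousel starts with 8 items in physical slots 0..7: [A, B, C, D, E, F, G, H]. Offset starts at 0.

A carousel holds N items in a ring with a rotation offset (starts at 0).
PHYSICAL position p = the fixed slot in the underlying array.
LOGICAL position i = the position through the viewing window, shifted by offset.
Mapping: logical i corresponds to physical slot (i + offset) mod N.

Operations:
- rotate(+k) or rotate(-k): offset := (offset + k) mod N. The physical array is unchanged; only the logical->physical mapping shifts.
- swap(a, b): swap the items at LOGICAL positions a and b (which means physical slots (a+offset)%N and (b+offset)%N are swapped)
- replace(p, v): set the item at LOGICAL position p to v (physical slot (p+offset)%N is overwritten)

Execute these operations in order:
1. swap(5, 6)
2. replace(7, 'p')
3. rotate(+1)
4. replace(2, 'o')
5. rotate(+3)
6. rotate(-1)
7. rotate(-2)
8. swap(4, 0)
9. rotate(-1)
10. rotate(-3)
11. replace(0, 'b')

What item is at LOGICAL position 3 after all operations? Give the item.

After op 1 (swap(5, 6)): offset=0, physical=[A,B,C,D,E,G,F,H], logical=[A,B,C,D,E,G,F,H]
After op 2 (replace(7, 'p')): offset=0, physical=[A,B,C,D,E,G,F,p], logical=[A,B,C,D,E,G,F,p]
After op 3 (rotate(+1)): offset=1, physical=[A,B,C,D,E,G,F,p], logical=[B,C,D,E,G,F,p,A]
After op 4 (replace(2, 'o')): offset=1, physical=[A,B,C,o,E,G,F,p], logical=[B,C,o,E,G,F,p,A]
After op 5 (rotate(+3)): offset=4, physical=[A,B,C,o,E,G,F,p], logical=[E,G,F,p,A,B,C,o]
After op 6 (rotate(-1)): offset=3, physical=[A,B,C,o,E,G,F,p], logical=[o,E,G,F,p,A,B,C]
After op 7 (rotate(-2)): offset=1, physical=[A,B,C,o,E,G,F,p], logical=[B,C,o,E,G,F,p,A]
After op 8 (swap(4, 0)): offset=1, physical=[A,G,C,o,E,B,F,p], logical=[G,C,o,E,B,F,p,A]
After op 9 (rotate(-1)): offset=0, physical=[A,G,C,o,E,B,F,p], logical=[A,G,C,o,E,B,F,p]
After op 10 (rotate(-3)): offset=5, physical=[A,G,C,o,E,B,F,p], logical=[B,F,p,A,G,C,o,E]
After op 11 (replace(0, 'b')): offset=5, physical=[A,G,C,o,E,b,F,p], logical=[b,F,p,A,G,C,o,E]

Answer: A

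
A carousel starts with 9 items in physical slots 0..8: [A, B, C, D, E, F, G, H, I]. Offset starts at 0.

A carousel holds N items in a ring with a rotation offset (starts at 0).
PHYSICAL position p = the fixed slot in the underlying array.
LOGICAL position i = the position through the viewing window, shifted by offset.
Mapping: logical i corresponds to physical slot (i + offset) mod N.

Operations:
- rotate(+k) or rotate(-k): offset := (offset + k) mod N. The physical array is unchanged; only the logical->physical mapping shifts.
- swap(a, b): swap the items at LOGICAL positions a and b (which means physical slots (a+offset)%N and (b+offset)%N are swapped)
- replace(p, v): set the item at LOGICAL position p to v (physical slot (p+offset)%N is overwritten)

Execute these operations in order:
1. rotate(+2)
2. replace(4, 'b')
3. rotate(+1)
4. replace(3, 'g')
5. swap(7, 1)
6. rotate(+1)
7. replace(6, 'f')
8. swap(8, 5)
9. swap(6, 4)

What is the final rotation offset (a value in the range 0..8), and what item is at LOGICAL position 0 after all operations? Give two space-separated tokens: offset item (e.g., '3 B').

Answer: 4 B

Derivation:
After op 1 (rotate(+2)): offset=2, physical=[A,B,C,D,E,F,G,H,I], logical=[C,D,E,F,G,H,I,A,B]
After op 2 (replace(4, 'b')): offset=2, physical=[A,B,C,D,E,F,b,H,I], logical=[C,D,E,F,b,H,I,A,B]
After op 3 (rotate(+1)): offset=3, physical=[A,B,C,D,E,F,b,H,I], logical=[D,E,F,b,H,I,A,B,C]
After op 4 (replace(3, 'g')): offset=3, physical=[A,B,C,D,E,F,g,H,I], logical=[D,E,F,g,H,I,A,B,C]
After op 5 (swap(7, 1)): offset=3, physical=[A,E,C,D,B,F,g,H,I], logical=[D,B,F,g,H,I,A,E,C]
After op 6 (rotate(+1)): offset=4, physical=[A,E,C,D,B,F,g,H,I], logical=[B,F,g,H,I,A,E,C,D]
After op 7 (replace(6, 'f')): offset=4, physical=[A,f,C,D,B,F,g,H,I], logical=[B,F,g,H,I,A,f,C,D]
After op 8 (swap(8, 5)): offset=4, physical=[D,f,C,A,B,F,g,H,I], logical=[B,F,g,H,I,D,f,C,A]
After op 9 (swap(6, 4)): offset=4, physical=[D,I,C,A,B,F,g,H,f], logical=[B,F,g,H,f,D,I,C,A]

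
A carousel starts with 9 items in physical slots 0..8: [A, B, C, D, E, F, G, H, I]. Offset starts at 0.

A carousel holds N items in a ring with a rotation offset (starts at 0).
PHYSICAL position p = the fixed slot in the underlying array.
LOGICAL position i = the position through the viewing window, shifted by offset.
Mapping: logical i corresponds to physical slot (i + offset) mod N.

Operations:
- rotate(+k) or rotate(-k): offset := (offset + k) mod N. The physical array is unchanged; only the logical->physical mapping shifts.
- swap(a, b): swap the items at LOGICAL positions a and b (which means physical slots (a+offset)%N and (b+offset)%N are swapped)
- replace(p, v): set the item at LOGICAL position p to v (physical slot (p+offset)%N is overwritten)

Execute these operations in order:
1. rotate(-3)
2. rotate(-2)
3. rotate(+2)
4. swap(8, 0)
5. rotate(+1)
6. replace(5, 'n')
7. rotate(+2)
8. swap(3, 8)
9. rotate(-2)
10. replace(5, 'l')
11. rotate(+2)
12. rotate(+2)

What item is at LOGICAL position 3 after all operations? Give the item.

Answer: G

Derivation:
After op 1 (rotate(-3)): offset=6, physical=[A,B,C,D,E,F,G,H,I], logical=[G,H,I,A,B,C,D,E,F]
After op 2 (rotate(-2)): offset=4, physical=[A,B,C,D,E,F,G,H,I], logical=[E,F,G,H,I,A,B,C,D]
After op 3 (rotate(+2)): offset=6, physical=[A,B,C,D,E,F,G,H,I], logical=[G,H,I,A,B,C,D,E,F]
After op 4 (swap(8, 0)): offset=6, physical=[A,B,C,D,E,G,F,H,I], logical=[F,H,I,A,B,C,D,E,G]
After op 5 (rotate(+1)): offset=7, physical=[A,B,C,D,E,G,F,H,I], logical=[H,I,A,B,C,D,E,G,F]
After op 6 (replace(5, 'n')): offset=7, physical=[A,B,C,n,E,G,F,H,I], logical=[H,I,A,B,C,n,E,G,F]
After op 7 (rotate(+2)): offset=0, physical=[A,B,C,n,E,G,F,H,I], logical=[A,B,C,n,E,G,F,H,I]
After op 8 (swap(3, 8)): offset=0, physical=[A,B,C,I,E,G,F,H,n], logical=[A,B,C,I,E,G,F,H,n]
After op 9 (rotate(-2)): offset=7, physical=[A,B,C,I,E,G,F,H,n], logical=[H,n,A,B,C,I,E,G,F]
After op 10 (replace(5, 'l')): offset=7, physical=[A,B,C,l,E,G,F,H,n], logical=[H,n,A,B,C,l,E,G,F]
After op 11 (rotate(+2)): offset=0, physical=[A,B,C,l,E,G,F,H,n], logical=[A,B,C,l,E,G,F,H,n]
After op 12 (rotate(+2)): offset=2, physical=[A,B,C,l,E,G,F,H,n], logical=[C,l,E,G,F,H,n,A,B]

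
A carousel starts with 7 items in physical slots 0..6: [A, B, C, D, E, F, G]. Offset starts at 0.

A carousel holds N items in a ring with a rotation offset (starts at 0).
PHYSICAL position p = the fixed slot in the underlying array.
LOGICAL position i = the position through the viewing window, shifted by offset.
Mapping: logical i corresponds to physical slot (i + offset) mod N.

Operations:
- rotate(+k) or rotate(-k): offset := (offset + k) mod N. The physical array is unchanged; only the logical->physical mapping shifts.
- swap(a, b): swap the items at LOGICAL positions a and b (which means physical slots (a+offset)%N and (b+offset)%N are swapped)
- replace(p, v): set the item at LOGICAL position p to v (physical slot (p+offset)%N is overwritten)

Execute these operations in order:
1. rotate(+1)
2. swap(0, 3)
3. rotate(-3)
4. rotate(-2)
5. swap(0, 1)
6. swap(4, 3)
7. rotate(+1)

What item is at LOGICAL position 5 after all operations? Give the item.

After op 1 (rotate(+1)): offset=1, physical=[A,B,C,D,E,F,G], logical=[B,C,D,E,F,G,A]
After op 2 (swap(0, 3)): offset=1, physical=[A,E,C,D,B,F,G], logical=[E,C,D,B,F,G,A]
After op 3 (rotate(-3)): offset=5, physical=[A,E,C,D,B,F,G], logical=[F,G,A,E,C,D,B]
After op 4 (rotate(-2)): offset=3, physical=[A,E,C,D,B,F,G], logical=[D,B,F,G,A,E,C]
After op 5 (swap(0, 1)): offset=3, physical=[A,E,C,B,D,F,G], logical=[B,D,F,G,A,E,C]
After op 6 (swap(4, 3)): offset=3, physical=[G,E,C,B,D,F,A], logical=[B,D,F,A,G,E,C]
After op 7 (rotate(+1)): offset=4, physical=[G,E,C,B,D,F,A], logical=[D,F,A,G,E,C,B]

Answer: C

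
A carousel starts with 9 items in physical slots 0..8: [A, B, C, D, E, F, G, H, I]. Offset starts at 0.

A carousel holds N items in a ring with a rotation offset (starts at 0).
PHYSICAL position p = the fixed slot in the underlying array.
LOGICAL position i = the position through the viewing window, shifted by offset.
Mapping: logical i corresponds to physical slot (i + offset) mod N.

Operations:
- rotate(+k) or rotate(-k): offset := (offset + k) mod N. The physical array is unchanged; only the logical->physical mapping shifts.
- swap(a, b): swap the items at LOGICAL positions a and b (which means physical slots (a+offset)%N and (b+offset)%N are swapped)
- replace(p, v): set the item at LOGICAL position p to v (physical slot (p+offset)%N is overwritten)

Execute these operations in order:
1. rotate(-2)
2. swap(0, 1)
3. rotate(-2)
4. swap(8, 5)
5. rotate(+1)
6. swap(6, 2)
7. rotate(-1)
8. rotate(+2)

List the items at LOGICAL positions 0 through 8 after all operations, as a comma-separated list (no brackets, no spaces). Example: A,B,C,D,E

Answer: I,D,A,E,C,H,B,F,G

Derivation:
After op 1 (rotate(-2)): offset=7, physical=[A,B,C,D,E,F,G,H,I], logical=[H,I,A,B,C,D,E,F,G]
After op 2 (swap(0, 1)): offset=7, physical=[A,B,C,D,E,F,G,I,H], logical=[I,H,A,B,C,D,E,F,G]
After op 3 (rotate(-2)): offset=5, physical=[A,B,C,D,E,F,G,I,H], logical=[F,G,I,H,A,B,C,D,E]
After op 4 (swap(8, 5)): offset=5, physical=[A,E,C,D,B,F,G,I,H], logical=[F,G,I,H,A,E,C,D,B]
After op 5 (rotate(+1)): offset=6, physical=[A,E,C,D,B,F,G,I,H], logical=[G,I,H,A,E,C,D,B,F]
After op 6 (swap(6, 2)): offset=6, physical=[A,E,C,H,B,F,G,I,D], logical=[G,I,D,A,E,C,H,B,F]
After op 7 (rotate(-1)): offset=5, physical=[A,E,C,H,B,F,G,I,D], logical=[F,G,I,D,A,E,C,H,B]
After op 8 (rotate(+2)): offset=7, physical=[A,E,C,H,B,F,G,I,D], logical=[I,D,A,E,C,H,B,F,G]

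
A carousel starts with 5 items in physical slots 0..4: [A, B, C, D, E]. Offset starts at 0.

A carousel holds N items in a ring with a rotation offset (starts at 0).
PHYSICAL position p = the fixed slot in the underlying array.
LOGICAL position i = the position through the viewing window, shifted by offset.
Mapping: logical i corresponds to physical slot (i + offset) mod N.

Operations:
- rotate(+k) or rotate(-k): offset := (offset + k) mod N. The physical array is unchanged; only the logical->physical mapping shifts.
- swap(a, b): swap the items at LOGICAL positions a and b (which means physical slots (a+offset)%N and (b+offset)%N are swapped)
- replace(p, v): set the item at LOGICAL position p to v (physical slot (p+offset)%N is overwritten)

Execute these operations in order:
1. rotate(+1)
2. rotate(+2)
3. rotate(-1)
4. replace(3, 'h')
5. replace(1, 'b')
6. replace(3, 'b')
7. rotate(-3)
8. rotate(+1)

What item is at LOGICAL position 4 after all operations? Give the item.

After op 1 (rotate(+1)): offset=1, physical=[A,B,C,D,E], logical=[B,C,D,E,A]
After op 2 (rotate(+2)): offset=3, physical=[A,B,C,D,E], logical=[D,E,A,B,C]
After op 3 (rotate(-1)): offset=2, physical=[A,B,C,D,E], logical=[C,D,E,A,B]
After op 4 (replace(3, 'h')): offset=2, physical=[h,B,C,D,E], logical=[C,D,E,h,B]
After op 5 (replace(1, 'b')): offset=2, physical=[h,B,C,b,E], logical=[C,b,E,h,B]
After op 6 (replace(3, 'b')): offset=2, physical=[b,B,C,b,E], logical=[C,b,E,b,B]
After op 7 (rotate(-3)): offset=4, physical=[b,B,C,b,E], logical=[E,b,B,C,b]
After op 8 (rotate(+1)): offset=0, physical=[b,B,C,b,E], logical=[b,B,C,b,E]

Answer: E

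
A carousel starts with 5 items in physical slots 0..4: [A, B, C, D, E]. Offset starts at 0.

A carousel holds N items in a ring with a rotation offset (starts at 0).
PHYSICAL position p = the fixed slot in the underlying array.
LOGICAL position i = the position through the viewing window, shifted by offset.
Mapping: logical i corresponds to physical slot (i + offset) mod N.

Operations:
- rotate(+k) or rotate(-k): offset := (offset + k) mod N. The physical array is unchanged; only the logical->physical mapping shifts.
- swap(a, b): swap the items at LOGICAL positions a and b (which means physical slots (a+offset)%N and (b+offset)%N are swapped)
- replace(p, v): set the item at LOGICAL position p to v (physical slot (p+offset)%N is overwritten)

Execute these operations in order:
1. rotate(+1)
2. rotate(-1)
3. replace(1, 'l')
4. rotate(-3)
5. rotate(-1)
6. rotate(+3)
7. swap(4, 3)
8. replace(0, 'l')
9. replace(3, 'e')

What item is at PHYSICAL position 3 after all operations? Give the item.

Answer: C

Derivation:
After op 1 (rotate(+1)): offset=1, physical=[A,B,C,D,E], logical=[B,C,D,E,A]
After op 2 (rotate(-1)): offset=0, physical=[A,B,C,D,E], logical=[A,B,C,D,E]
After op 3 (replace(1, 'l')): offset=0, physical=[A,l,C,D,E], logical=[A,l,C,D,E]
After op 4 (rotate(-3)): offset=2, physical=[A,l,C,D,E], logical=[C,D,E,A,l]
After op 5 (rotate(-1)): offset=1, physical=[A,l,C,D,E], logical=[l,C,D,E,A]
After op 6 (rotate(+3)): offset=4, physical=[A,l,C,D,E], logical=[E,A,l,C,D]
After op 7 (swap(4, 3)): offset=4, physical=[A,l,D,C,E], logical=[E,A,l,D,C]
After op 8 (replace(0, 'l')): offset=4, physical=[A,l,D,C,l], logical=[l,A,l,D,C]
After op 9 (replace(3, 'e')): offset=4, physical=[A,l,e,C,l], logical=[l,A,l,e,C]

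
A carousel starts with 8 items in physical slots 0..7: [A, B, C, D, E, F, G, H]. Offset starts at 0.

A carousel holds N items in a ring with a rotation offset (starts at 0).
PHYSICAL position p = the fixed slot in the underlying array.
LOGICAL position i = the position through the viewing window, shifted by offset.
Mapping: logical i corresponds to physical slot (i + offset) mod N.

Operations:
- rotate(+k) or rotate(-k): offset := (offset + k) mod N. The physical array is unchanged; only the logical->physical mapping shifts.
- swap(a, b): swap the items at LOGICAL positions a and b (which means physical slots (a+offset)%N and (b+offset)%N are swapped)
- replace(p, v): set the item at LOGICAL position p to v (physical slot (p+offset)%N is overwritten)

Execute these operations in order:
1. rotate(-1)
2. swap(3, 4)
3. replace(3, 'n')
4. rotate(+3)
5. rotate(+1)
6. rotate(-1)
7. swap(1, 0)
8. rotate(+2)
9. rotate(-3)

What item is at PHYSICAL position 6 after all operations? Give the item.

After op 1 (rotate(-1)): offset=7, physical=[A,B,C,D,E,F,G,H], logical=[H,A,B,C,D,E,F,G]
After op 2 (swap(3, 4)): offset=7, physical=[A,B,D,C,E,F,G,H], logical=[H,A,B,D,C,E,F,G]
After op 3 (replace(3, 'n')): offset=7, physical=[A,B,n,C,E,F,G,H], logical=[H,A,B,n,C,E,F,G]
After op 4 (rotate(+3)): offset=2, physical=[A,B,n,C,E,F,G,H], logical=[n,C,E,F,G,H,A,B]
After op 5 (rotate(+1)): offset=3, physical=[A,B,n,C,E,F,G,H], logical=[C,E,F,G,H,A,B,n]
After op 6 (rotate(-1)): offset=2, physical=[A,B,n,C,E,F,G,H], logical=[n,C,E,F,G,H,A,B]
After op 7 (swap(1, 0)): offset=2, physical=[A,B,C,n,E,F,G,H], logical=[C,n,E,F,G,H,A,B]
After op 8 (rotate(+2)): offset=4, physical=[A,B,C,n,E,F,G,H], logical=[E,F,G,H,A,B,C,n]
After op 9 (rotate(-3)): offset=1, physical=[A,B,C,n,E,F,G,H], logical=[B,C,n,E,F,G,H,A]

Answer: G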